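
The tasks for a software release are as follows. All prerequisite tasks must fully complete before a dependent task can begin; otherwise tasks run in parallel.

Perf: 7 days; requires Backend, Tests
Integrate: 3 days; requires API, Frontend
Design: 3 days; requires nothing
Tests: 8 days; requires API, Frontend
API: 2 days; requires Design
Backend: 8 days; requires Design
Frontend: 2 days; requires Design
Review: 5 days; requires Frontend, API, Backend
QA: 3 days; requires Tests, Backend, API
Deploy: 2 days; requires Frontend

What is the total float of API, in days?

The longest chain is Design→Frontend→Tests→Perf = 3+2+8+7 = 20; overall finish 20 days.
API finishes as early as 5 and must finish by 5.
So API can slip 5 − 5 = 0 days.

0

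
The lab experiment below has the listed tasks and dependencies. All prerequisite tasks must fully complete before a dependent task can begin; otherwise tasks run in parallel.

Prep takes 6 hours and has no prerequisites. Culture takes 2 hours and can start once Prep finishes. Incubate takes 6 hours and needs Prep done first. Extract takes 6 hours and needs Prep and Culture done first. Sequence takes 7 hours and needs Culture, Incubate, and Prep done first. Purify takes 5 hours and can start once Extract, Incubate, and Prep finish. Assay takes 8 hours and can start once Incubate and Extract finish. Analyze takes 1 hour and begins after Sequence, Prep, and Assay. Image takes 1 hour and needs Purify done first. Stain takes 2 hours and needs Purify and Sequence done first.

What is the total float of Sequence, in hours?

Prep→Culture→Extract→Assay→Analyze = 6+2+6+8+1 = 23 sets the makespan at 23 hours.
Longest path through Sequence: 21 hours (earliest finish 19, latest finish 21).
So Sequence can slip 21 − 19 = 2 hours.

2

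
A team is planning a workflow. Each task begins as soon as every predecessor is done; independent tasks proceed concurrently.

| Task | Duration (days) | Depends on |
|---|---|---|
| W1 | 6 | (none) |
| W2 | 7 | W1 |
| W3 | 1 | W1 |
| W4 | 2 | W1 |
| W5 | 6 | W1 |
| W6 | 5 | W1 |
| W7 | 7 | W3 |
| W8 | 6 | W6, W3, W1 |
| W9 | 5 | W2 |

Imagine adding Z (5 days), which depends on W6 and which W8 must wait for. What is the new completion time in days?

Originally the workflow takes 18 days.
With Z inserted, W8 now waits for max(W6, W3, W1, Z).
New critical path: W1→W6→Z→W8 = 6+5+5+6 = 22 ⇒ 22 days.

22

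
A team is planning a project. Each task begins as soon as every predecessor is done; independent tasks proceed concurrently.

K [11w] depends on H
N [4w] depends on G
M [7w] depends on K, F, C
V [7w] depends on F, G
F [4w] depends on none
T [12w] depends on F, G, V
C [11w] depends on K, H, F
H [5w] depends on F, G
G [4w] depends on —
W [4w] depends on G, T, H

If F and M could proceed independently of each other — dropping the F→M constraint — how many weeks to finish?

38

Before: longest chain G→H→K→C→M = 4+5+11+11+7 = 38, finish 38.
Dropping F→M doesn't change M's earliest start (31); another predecessor still binds.
The longest chain is now G→H→K→C→M = 4+5+11+11+7 = 38, so the project takes 38 weeks.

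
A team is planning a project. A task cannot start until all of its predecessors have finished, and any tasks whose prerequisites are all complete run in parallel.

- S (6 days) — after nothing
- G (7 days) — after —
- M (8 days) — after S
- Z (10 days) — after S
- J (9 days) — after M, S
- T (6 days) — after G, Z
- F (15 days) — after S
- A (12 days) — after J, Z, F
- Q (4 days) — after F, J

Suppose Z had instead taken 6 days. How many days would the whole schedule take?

35

As given, the longest chain is S→M→J→A = 6+8+9+12 = 35, so the finish is 35 days.
The longest path through Z is only 28 days, so Z has float 7.
That remains the longest chain; total 35 days.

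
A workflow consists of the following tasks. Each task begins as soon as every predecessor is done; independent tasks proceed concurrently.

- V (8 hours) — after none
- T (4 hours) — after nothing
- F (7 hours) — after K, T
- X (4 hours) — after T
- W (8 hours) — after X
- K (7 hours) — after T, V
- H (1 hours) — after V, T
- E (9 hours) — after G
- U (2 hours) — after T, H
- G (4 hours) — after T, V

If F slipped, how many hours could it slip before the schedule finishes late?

0

Critical path: V→K→F = 8+7+7 = 22, so the finish is 22 hours.
The longest chain containing F totals 22 hours.
So F can slip 22 − 22 = 0 hours.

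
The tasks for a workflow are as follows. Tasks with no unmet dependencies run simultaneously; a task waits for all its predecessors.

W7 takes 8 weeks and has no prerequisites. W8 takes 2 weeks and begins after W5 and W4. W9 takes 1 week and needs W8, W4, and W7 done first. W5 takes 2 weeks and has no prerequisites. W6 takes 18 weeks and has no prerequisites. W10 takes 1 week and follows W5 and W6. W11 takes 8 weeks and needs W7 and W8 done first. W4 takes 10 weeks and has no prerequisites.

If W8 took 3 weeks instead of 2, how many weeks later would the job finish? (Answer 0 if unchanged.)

1

As given, the longest chain is W4→W8→W11 = 10+2+8 = 20, so the finish is 20 weeks.
W8 lies on that path, so at 3 weeks the path becomes 21 weeks.
No other chain overtakes it, so the finish is 21 weeks.
Change in finish: 21 − 20 = +1 weeks.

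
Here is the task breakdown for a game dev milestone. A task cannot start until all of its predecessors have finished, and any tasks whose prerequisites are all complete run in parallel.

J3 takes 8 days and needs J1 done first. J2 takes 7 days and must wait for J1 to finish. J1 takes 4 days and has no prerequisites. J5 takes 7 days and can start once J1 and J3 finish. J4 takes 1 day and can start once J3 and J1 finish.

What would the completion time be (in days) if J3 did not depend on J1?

Before: longest chain J1→J3→J5 = 4+8+7 = 19, finish 19.
Without J1→J3, J3's earliest start moves from 4 to 0.
The longest chain is now J3→J5 = 8+7 = 15, so the project takes 15 days.

15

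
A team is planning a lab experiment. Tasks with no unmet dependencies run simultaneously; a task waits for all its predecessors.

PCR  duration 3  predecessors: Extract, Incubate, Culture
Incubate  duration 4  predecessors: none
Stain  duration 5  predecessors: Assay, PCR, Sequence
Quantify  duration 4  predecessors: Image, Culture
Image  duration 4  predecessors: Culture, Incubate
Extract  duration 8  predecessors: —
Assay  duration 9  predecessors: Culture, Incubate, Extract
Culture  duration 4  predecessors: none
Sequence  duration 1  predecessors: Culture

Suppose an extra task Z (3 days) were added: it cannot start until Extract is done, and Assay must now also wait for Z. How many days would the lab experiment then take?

25

Originally the lab experiment takes 22 days.
With Z inserted, Assay now waits for max(Culture, Incubate, Extract, Z).
New critical path: Extract→Z→Assay→Stain = 8+3+9+5 = 25 ⇒ 25 days.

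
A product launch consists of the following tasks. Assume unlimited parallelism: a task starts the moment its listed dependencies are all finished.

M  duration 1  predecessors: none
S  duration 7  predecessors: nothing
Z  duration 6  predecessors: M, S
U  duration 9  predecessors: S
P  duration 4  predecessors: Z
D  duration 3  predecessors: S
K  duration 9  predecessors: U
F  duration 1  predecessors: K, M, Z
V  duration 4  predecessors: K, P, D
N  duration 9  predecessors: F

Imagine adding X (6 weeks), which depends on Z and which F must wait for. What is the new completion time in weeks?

Originally the job takes 35 weeks.
With X inserted, F now waits for max(K, M, Z, X).
New critical path: S→U→K→F→N = 7+9+9+1+9 = 35 ⇒ 35 weeks.

35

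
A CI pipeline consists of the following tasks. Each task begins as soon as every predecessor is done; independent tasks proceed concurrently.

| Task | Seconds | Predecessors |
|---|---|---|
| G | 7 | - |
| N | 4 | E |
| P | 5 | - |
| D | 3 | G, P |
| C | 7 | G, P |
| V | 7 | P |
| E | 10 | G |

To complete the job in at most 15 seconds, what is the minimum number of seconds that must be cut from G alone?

Current finish: 21 seconds; target: 15.
G is on every critical path, so each second cut from G cuts the finish by one (this holds down to a finish of 15).
Need 21 − 15 = 6 seconds off G → G becomes 1 second, finish becomes 15.

6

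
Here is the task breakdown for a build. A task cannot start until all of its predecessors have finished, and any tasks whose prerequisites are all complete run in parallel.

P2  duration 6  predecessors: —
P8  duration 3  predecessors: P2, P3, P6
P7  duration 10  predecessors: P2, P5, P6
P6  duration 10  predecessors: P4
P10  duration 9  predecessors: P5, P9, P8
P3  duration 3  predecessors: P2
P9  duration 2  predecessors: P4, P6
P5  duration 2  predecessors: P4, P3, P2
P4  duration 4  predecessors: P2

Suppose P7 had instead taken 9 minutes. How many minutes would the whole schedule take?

32

Baseline: P2→P4→P6→P8→P10 = 6+4+10+3+9 = 32 → 32 minutes.
P7 has 2 minutes of float (longest path through it is 30).
That remains the longest chain; total 32 minutes.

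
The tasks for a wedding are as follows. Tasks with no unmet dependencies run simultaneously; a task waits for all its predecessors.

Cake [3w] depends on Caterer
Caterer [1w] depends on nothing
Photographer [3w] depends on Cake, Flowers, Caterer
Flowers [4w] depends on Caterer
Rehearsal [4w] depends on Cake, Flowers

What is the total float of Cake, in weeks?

1

Caterer→Flowers→Rehearsal = 1+4+4 = 9 sets the makespan at 9 weeks.
The longest chain containing Cake totals 8 weeks.
Float = 9 − 8 = 1.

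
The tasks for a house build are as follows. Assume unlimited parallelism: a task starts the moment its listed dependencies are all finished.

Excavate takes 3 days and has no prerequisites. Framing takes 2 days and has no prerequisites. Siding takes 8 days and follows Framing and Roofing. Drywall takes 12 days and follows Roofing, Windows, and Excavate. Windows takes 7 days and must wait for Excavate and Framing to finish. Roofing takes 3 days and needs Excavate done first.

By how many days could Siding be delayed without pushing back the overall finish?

8

The longest chain is Excavate→Windows→Drywall = 3+7+12 = 22; overall finish 22 days.
The longest chain containing Siding totals 14 days.
Slack of Siding = 14 − 6 = 8 days.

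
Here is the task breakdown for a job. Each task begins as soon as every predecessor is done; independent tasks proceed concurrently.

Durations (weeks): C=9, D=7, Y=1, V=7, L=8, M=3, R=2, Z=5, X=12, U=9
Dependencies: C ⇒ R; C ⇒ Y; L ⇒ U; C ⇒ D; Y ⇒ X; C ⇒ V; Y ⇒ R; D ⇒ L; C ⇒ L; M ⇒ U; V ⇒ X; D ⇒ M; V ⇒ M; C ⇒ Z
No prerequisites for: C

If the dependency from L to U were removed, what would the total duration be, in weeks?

28

Original critical path: C→D→L→U = 9+7+8+9 = 33 ⇒ 33 weeks.
Without L→U, U's earliest start moves from 24 to 19.
New critical path: C→D→M→U = 9+7+3+9 = 28 ⇒ 28 weeks.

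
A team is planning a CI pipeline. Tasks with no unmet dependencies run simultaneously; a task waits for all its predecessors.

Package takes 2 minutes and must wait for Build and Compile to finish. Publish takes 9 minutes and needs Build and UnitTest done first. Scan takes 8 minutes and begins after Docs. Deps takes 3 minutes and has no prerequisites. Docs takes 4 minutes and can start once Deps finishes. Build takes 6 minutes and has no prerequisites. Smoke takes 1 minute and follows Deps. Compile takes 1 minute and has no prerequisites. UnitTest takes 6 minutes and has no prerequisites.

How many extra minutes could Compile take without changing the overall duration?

12

Critical path: Deps→Docs→Scan = 3+4+8 = 15, so the finish is 15 minutes.
Compile finishes as early as 1 and must finish by 13.
Float = 15 − 3 = 12.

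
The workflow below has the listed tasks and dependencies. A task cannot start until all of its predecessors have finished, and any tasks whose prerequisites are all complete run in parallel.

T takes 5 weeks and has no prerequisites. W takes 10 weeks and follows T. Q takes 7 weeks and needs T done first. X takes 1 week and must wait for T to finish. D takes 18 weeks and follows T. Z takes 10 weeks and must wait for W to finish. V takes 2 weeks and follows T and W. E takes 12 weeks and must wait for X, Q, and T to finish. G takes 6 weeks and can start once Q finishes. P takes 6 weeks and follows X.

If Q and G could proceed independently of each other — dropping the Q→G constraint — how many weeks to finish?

With the dependency in place, T→W→Z = 5+10+10 = 25 sets the finish at 25 weeks.
Without Q→G, G's earliest start moves from 12 to 0.
New critical path: T→W→Z = 5+10+10 = 25 ⇒ 25 weeks.

25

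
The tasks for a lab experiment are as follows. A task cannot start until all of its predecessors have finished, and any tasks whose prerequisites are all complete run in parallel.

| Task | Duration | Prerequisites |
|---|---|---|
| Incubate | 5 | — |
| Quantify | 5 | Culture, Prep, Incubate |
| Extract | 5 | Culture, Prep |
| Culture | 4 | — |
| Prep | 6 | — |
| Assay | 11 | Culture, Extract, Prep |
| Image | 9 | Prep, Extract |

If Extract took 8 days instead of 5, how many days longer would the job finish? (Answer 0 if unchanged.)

Actual critical path: Prep→Extract→Assay = 6+5+11 = 22 ⇒ 22 days.
Since Extract is critical, the +3 change carries straight to that chain (now 25 days).
The critical path is still Prep→Extract→Assay; finish is now 25 days.
Change in finish: 25 − 22 = +3 days.

3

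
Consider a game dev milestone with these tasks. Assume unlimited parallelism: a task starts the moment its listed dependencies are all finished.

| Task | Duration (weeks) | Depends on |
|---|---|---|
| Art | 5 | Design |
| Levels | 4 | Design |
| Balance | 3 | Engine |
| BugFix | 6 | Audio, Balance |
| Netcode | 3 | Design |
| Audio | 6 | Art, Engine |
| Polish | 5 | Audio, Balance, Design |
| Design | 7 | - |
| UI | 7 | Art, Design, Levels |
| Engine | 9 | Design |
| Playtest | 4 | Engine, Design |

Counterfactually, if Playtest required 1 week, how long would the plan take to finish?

28

As given, the longest chain is Design→Engine→Audio→BugFix = 7+9+6+6 = 28, so the finish is 28 weeks.
Playtest is off the critical path — its longest chain is 20 weeks, giving 8 of slack.
No other chain overtakes it, so the finish is 28 weeks.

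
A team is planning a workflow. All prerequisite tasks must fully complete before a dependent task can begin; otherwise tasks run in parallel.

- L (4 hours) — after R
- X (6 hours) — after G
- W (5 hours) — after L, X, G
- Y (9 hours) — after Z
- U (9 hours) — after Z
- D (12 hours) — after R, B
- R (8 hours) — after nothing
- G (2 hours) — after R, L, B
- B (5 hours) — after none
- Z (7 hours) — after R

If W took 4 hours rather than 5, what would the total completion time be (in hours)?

24

As given, the longest chain is R→L→G→X→W = 8+4+2+6+5 = 25, so the finish is 25 hours.
W lies on that path, so at 4 hours the path becomes 24 hours.
No other chain overtakes it, so the finish is 24 hours.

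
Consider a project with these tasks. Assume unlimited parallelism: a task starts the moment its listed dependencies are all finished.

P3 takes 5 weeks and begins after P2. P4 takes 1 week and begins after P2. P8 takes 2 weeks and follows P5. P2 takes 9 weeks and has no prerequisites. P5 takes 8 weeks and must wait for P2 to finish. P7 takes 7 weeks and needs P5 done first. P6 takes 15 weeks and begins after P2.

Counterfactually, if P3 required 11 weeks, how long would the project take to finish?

24

Baseline: P2→P5→P7 = 9+8+7 = 24 → 24 weeks.
The longest path through P3 is only 14 weeks, so P3 has float 10.
That remains the longest chain; total 24 weeks.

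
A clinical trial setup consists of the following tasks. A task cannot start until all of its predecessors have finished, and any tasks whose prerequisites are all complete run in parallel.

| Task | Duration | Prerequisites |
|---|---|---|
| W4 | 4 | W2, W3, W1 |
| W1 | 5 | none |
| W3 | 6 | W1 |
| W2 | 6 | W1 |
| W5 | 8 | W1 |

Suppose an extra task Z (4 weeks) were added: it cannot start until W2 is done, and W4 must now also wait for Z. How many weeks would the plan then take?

19

Originally the plan takes 15 weeks.
With Z inserted, W4 now waits for max(W2, W3, W1, Z).
New critical path: W1→W2→Z→W4 = 5+6+4+4 = 19 ⇒ 19 weeks.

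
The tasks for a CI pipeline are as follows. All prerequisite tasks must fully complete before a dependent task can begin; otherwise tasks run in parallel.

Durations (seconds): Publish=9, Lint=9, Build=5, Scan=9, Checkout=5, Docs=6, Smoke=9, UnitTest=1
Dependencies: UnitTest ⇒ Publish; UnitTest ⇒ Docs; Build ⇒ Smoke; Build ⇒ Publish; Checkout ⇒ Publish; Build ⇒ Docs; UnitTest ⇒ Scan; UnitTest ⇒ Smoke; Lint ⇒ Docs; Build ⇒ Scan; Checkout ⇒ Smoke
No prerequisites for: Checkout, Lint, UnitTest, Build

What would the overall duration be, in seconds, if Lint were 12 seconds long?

18

Actual critical path: Lint→Docs = 9+6 = 15 ⇒ 15 seconds.
Since Lint is critical, the +3 change carries straight to that chain (now 18 seconds).
That remains the longest chain; total 18 seconds.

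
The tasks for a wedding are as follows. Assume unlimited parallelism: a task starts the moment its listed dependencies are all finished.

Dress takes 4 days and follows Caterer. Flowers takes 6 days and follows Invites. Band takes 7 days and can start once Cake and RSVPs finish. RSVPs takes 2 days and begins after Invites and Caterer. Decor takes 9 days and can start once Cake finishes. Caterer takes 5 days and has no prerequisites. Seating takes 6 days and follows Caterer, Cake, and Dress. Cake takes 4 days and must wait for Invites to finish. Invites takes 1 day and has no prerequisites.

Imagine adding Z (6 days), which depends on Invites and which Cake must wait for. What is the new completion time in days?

20

Originally the wedding takes 15 days.
With Z inserted, Cake now waits for max(Invites, Z).
New critical path: Invites→Z→Cake→Decor = 1+6+4+9 = 20 ⇒ 20 days.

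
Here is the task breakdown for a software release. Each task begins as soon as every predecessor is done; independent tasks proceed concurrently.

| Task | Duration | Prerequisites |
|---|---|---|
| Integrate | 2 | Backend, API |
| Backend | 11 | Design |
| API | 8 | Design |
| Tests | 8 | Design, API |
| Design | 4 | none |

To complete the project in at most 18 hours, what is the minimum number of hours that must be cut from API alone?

2

Current finish: 20 hours; target: 18.
API is on every critical path, so each hour cut from API cuts the finish by one (this holds down to a finish of 17).
Need 20 − 18 = 2 hours off API → API becomes 6 hours, finish becomes 18.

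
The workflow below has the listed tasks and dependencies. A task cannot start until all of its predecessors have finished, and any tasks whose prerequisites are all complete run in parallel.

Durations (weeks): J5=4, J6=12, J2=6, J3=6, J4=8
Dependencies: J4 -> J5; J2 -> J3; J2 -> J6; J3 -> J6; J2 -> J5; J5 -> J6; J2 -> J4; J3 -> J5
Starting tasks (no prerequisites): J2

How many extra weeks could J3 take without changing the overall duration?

The longest chain is J2→J4→J5→J6 = 6+8+4+12 = 30; overall finish 30 weeks.
Longest path through J3: 28 weeks (earliest finish 12, latest finish 14).
Float = 30 − 28 = 2.

2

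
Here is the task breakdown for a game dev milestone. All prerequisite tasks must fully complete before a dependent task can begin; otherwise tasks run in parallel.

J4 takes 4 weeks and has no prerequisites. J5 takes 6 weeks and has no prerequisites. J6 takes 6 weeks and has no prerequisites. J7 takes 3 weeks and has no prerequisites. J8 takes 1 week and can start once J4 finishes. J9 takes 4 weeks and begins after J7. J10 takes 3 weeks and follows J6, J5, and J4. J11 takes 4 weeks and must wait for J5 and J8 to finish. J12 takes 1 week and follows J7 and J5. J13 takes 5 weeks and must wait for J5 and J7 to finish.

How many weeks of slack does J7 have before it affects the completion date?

Critical path: J5→J13 = 6+5 = 11, so the finish is 11 weeks.
Longest path through J7: 8 weeks (earliest finish 3, latest finish 6).
So J7 can slip 6 − 3 = 3 weeks.

3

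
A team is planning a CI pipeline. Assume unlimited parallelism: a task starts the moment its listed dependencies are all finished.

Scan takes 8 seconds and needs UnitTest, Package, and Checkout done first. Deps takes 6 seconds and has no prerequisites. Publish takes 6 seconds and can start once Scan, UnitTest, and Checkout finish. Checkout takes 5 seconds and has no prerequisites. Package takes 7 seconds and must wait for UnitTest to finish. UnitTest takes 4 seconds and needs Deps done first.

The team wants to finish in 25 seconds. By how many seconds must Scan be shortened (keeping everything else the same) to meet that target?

6

Current finish: 31 seconds; target: 25.
Scan is on every critical path, so each second cut from Scan cuts the finish by one (this holds down to a finish of 24).
Need 31 − 25 = 6 seconds off Scan → Scan becomes 2 seconds, finish becomes 25.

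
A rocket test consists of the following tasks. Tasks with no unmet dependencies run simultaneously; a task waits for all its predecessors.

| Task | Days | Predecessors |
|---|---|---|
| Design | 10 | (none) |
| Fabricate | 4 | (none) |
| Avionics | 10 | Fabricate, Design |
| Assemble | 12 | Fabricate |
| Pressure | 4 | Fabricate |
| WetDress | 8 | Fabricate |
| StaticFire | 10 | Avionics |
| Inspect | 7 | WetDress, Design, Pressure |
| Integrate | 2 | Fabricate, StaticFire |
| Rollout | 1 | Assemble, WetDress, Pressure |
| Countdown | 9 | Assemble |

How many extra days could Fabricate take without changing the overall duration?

The longest chain is Design→Avionics→StaticFire→Integrate = 10+10+10+2 = 32; overall finish 32 days.
The longest chain containing Fabricate totals 26 days.
So Fabricate can slip 10 − 4 = 6 days.

6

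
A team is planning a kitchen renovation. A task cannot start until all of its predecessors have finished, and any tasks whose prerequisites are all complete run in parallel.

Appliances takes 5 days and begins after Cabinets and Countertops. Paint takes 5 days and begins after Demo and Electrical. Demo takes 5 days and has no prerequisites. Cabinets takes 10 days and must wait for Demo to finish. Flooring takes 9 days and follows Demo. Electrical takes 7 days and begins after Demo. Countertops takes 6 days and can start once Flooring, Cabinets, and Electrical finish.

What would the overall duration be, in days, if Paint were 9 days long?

26

Critical path before the change: Demo→Cabinets→Countertops→Appliances = 5+10+6+5 = 26 giving 26 days.
Paint is off the critical path — its longest chain is 17 days, giving 9 of slack.
The critical path is still Demo→Cabinets→Countertops→Appliances; finish is now 26 days.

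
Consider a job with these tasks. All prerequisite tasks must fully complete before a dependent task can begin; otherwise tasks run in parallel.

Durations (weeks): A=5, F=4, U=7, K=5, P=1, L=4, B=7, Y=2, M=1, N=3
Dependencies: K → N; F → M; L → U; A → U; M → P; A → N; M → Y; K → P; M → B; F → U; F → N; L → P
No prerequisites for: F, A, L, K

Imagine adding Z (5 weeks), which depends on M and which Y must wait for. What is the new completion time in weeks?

Originally the schedule takes 12 weeks.
With Z inserted, Y now waits for max(M, Z).
New critical path: F→M→Z→Y = 4+1+5+2 = 12 ⇒ 12 weeks.

12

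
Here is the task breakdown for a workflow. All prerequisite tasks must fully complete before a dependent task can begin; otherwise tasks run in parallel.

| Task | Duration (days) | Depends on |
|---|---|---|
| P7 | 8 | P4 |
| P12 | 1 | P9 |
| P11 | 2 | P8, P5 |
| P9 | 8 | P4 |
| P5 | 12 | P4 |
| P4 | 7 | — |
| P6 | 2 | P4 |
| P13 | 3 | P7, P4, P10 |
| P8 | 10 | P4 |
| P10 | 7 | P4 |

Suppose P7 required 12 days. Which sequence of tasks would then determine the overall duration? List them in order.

P4, P7, P13

Baseline: P4→P5→P11 = 7+12+2 = 21 → 21 days.
The longest path through P7 is only 18 days, so P7 has float 3.
The binding chain switches to P4→P7→P13 = 7+12+3 = 22; finish 22 days.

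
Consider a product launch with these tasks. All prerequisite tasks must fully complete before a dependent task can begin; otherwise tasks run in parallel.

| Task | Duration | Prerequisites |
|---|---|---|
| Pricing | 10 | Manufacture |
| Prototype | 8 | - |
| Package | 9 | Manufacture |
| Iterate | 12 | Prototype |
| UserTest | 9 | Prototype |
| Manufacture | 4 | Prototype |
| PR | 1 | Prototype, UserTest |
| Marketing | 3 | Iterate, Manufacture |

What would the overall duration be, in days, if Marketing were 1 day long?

Actual critical path: Prototype→Iterate→Marketing = 8+12+3 = 23 ⇒ 23 days.
Since Marketing is critical, the -2 change carries straight to that chain (now 21 days).
The binding chain switches to Prototype→Manufacture→Pricing = 8+4+10 = 22; finish 22 days.

22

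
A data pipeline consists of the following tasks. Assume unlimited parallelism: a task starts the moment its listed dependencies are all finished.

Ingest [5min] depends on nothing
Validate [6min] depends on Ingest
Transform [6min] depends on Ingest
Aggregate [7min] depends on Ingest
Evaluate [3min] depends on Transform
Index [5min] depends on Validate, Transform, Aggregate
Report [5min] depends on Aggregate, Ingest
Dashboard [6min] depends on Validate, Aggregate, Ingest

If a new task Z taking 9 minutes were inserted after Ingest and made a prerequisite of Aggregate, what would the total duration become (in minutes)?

27

Originally the data pipeline takes 18 minutes.
With Z inserted, Aggregate now waits for max(Ingest, Z).
New critical path: Ingest→Z→Aggregate→Dashboard = 5+9+7+6 = 27 ⇒ 27 minutes.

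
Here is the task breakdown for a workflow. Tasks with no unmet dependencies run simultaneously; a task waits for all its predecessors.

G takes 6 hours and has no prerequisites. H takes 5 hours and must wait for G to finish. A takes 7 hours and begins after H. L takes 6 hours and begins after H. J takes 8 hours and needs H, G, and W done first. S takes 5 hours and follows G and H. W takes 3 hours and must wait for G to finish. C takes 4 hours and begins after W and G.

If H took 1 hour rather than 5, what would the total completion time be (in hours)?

Critical path before the change: G→H→J = 6+5+8 = 19 giving 19 hours.
H lies on that path, so at 1 hour the path becomes 15 hours.
New critical path: G→W→J = 6+3+8 = 17 ⇒ 17 hours.

17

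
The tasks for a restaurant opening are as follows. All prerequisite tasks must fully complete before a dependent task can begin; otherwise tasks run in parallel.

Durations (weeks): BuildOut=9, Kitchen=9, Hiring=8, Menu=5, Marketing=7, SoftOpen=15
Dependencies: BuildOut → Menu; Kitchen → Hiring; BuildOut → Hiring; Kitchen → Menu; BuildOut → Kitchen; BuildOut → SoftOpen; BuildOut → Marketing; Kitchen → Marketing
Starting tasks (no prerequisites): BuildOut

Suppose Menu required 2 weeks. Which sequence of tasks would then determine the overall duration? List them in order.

The binding path is BuildOut→Kitchen→Hiring = 9+9+8 = 26; finish at 26 weeks.
Menu has 3 weeks of float (longest path through it is 23).
That remains the longest chain; total 26 weeks.

BuildOut, Kitchen, Hiring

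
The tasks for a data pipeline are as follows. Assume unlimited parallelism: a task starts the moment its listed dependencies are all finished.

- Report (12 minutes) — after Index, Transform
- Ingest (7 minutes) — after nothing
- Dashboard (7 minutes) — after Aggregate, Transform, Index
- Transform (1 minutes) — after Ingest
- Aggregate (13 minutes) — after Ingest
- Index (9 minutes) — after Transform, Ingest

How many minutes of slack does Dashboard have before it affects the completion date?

2

Critical path: Ingest→Transform→Index→Report = 7+1+9+12 = 29, so the finish is 29 minutes.
Dashboard finishes as early as 27 and must finish by 29.
So Dashboard can slip 29 − 27 = 2 minutes.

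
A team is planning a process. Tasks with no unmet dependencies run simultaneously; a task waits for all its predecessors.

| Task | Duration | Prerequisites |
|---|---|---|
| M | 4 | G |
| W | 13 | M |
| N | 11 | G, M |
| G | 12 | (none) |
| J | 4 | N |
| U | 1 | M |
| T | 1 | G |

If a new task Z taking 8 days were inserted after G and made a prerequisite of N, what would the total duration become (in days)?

35

Originally the project takes 31 days.
With Z inserted, N now waits for max(G, M, Z).
New critical path: G→Z→N→J = 12+8+11+4 = 35 ⇒ 35 days.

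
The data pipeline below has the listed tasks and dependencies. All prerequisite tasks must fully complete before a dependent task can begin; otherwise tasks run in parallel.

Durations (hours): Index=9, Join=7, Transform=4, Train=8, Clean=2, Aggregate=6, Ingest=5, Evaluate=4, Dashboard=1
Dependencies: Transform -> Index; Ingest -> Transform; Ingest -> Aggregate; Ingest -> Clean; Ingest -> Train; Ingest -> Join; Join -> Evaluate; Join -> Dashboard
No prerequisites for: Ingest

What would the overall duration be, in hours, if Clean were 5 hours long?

18

Baseline: Ingest→Transform→Index = 5+4+9 = 18 → 18 hours.
Clean has 11 hours of float (longest path through it is 7).
The critical path is still Ingest→Transform→Index; finish is now 18 hours.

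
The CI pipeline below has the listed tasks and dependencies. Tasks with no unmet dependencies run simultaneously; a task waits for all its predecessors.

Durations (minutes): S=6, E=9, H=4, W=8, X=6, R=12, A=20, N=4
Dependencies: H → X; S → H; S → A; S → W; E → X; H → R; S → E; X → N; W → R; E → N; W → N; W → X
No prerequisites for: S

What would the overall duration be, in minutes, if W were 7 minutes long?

26

As given, the longest chain is S→W→R = 6+8+12 = 26, so the finish is 26 minutes.
W is on the critical path; changing it to 7 makes that path 25 minutes.
Now S→A = 6+20 = 26 is longest, so the finish becomes 26 minutes.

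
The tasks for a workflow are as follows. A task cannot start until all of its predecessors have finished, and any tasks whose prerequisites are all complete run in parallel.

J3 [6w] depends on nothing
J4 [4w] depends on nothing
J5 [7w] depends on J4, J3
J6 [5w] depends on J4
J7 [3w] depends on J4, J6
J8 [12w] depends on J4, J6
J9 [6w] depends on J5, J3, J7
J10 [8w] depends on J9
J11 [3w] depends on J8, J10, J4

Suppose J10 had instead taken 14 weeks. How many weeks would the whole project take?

Baseline: J3→J5→J9→J10→J11 = 6+7+6+8+3 = 30 → 30 weeks.
Since J10 is critical, the +6 change carries straight to that chain (now 36 weeks).
That remains the longest chain; total 36 weeks.

36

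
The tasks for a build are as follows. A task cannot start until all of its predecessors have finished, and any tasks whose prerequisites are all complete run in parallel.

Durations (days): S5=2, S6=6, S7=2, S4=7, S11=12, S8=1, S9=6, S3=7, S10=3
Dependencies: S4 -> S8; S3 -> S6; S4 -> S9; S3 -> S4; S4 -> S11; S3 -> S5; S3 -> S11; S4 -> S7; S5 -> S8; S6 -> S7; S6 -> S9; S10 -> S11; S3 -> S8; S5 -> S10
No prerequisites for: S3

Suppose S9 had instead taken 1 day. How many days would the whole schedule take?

26

The binding path is S3→S4→S11 = 7+7+12 = 26; finish at 26 days.
S9 has 6 days of float (longest path through it is 20).
The critical path is still S3→S4→S11; finish is now 26 days.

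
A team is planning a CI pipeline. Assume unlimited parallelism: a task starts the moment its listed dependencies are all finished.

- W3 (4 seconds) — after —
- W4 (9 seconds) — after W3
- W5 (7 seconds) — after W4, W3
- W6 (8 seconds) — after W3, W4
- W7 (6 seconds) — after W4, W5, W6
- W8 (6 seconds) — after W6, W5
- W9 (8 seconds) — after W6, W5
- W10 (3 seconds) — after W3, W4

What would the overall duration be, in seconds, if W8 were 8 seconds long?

29

Baseline: W3→W4→W6→W9 = 4+9+8+8 = 29 → 29 seconds.
W8 has 2 seconds of float (longest path through it is 27).
The binding chain switches to W3→W4→W6→W8 = 4+9+8+8 = 29; finish 29 seconds.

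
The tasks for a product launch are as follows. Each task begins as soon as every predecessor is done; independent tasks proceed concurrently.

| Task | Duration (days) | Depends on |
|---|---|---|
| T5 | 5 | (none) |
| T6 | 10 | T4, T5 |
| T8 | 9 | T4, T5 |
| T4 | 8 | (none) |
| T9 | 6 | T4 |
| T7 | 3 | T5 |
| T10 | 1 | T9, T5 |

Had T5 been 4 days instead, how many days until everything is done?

18

Actual critical path: T4→T6 = 8+10 = 18 ⇒ 18 days.
The longest path through T5 is only 15 days, so T5 has float 3.
That remains the longest chain; total 18 days.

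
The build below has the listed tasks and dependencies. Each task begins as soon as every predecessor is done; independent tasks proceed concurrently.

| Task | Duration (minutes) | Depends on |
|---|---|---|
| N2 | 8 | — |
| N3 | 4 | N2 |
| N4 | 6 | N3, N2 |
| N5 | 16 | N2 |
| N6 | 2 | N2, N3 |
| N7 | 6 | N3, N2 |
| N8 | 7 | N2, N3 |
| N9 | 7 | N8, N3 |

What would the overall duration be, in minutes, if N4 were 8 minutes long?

26

The binding path is N2→N3→N8→N9 = 8+4+7+7 = 26; finish at 26 minutes.
The longest path through N4 is only 18 minutes, so N4 has float 8.
No other chain overtakes it, so the finish is 26 minutes.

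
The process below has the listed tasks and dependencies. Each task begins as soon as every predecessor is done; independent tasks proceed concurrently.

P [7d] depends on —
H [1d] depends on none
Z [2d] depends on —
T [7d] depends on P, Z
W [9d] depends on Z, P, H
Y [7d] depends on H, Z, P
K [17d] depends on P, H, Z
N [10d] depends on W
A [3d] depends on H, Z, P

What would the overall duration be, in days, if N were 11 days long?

27

Critical path before the change: P→W→N = 7+9+10 = 26 giving 26 days.
N lies on that path, so at 11 days the path becomes 27 days.
That remains the longest chain; total 27 days.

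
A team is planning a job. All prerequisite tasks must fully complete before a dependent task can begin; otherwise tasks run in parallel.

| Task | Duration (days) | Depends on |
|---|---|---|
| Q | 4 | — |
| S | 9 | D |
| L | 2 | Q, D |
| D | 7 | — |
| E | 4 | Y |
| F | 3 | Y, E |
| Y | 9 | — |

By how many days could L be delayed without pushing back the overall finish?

D→S = 7+9 = 16 sets the makespan at 16 days.
The longest chain containing L totals 9 days.
So L can slip 16 − 9 = 7 days.

7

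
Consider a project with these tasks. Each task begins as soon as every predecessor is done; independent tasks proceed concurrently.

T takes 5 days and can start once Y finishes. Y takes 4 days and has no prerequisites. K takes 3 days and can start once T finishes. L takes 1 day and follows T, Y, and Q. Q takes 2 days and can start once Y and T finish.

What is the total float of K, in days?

Critical path: Y→T→K = 4+5+3 = 12, so the finish is 12 days.
Longest path through K: 12 days (earliest finish 12, latest finish 12).
Slack of K = 9 − 9 = 0 days.

0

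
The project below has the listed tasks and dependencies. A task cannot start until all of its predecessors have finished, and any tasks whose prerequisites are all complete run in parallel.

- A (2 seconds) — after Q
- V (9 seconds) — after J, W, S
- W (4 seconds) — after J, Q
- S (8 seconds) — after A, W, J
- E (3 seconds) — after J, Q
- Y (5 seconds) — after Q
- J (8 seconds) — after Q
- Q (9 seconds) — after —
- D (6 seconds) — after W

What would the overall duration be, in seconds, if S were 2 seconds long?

Baseline: Q→J→W→S→V = 9+8+4+8+9 = 38 → 38 seconds.
Since S is critical, the -6 change carries straight to that chain (now 32 seconds).
The critical path is still Q→J→W→S→V; finish is now 32 seconds.

32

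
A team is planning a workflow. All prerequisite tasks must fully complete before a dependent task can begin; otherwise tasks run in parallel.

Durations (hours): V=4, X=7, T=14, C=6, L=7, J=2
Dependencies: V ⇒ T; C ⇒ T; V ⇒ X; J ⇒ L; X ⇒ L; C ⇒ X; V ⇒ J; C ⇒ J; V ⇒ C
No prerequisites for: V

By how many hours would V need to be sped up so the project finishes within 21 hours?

3

Current finish: 24 hours; target: 21.
V is on every critical path, so each hour cut from V cuts the finish by one (this holds down to a finish of 21).
Need 24 − 21 = 3 hours off V → V becomes 1 hour, finish becomes 21.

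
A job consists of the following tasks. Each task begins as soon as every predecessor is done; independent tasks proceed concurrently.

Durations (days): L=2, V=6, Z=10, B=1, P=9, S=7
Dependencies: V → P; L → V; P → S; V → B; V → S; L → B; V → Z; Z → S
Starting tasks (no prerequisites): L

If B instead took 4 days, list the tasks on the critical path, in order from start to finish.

Critical path before the change: L→V→Z→S = 2+6+10+7 = 25 giving 25 days.
The longest path through B is only 9 days, so B has float 16.
No other chain overtakes it, so the finish is 25 days.

L, V, Z, S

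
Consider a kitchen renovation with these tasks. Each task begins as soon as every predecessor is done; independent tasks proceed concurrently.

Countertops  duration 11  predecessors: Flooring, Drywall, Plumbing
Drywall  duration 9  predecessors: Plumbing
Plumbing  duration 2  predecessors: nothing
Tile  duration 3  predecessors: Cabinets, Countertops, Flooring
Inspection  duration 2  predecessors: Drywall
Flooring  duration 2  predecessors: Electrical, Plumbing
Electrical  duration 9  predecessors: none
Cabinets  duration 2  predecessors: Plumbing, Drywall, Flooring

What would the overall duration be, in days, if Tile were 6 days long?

28

Baseline: Plumbing→Drywall→Countertops→Tile = 2+9+11+3 = 25 → 25 days.
Tile lies on that path, so at 6 days the path becomes 28 days.
No other chain overtakes it, so the finish is 28 days.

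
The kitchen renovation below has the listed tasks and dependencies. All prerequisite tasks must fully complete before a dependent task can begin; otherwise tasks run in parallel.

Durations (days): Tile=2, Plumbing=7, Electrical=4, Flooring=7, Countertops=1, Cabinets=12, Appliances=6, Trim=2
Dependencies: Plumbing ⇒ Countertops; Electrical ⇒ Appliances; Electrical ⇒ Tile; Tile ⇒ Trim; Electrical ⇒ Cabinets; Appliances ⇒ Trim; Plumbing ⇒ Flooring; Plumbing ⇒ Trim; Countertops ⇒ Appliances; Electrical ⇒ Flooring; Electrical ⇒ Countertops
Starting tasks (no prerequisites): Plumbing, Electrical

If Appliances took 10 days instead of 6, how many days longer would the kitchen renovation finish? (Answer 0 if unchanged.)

The binding path is Plumbing→Countertops→Appliances→Trim = 7+1+6+2 = 16; finish at 16 days.
Appliances lies on that path, so at 10 days the path becomes 20 days.
No other chain overtakes it, so the finish is 20 days.
Change in finish: 20 − 16 = +4 days.

4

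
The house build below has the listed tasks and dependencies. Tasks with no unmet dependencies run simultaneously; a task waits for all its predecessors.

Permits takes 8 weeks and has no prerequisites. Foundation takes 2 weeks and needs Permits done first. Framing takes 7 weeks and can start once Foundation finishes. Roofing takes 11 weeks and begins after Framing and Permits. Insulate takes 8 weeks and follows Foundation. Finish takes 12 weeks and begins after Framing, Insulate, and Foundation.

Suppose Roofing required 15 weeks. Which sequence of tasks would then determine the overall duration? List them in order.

The binding path is Permits→Foundation→Insulate→Finish = 8+2+8+12 = 30; finish at 30 weeks.
Roofing is off the critical path — its longest chain is 28 weeks, giving 2 of slack.
Now Permits→Foundation→Framing→Roofing = 8+2+7+15 = 32 is longest, so the finish becomes 32 weeks.

Permits, Foundation, Framing, Roofing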